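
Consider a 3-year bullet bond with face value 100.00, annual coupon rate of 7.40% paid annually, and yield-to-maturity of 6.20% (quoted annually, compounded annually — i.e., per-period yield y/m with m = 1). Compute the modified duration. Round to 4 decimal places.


Coupon per period c = face * coupon_rate / m = 7.400000
Periods per year m = 1; per-period yield y/m = 0.062000
Number of cashflows N = 3
Cashflows (t years, CF_t, discount factor 1/(1+y/m)^(m*t), PV):
  t = 1.0000: CF_t = 7.400000, DF = 0.941620, PV = 6.967985
  t = 2.0000: CF_t = 7.400000, DF = 0.886647, PV = 6.561191
  t = 3.0000: CF_t = 107.400000, DF = 0.834885, PV = 89.666606
Price P = sum_t PV_t = 103.195782
First compute Macaulay numerator sum_t t * PV_t:
  t * PV_t at t = 1.0000: 6.967985
  t * PV_t at t = 2.0000: 13.122382
  t * PV_t at t = 3.0000: 268.999818
Macaulay duration D = 289.090185 / 103.195782 = 2.801376
Modified duration = D / (1 + y/m) = 2.801376 / (1 + 0.062000) = 2.637830

Answer: Modified duration = 2.6378


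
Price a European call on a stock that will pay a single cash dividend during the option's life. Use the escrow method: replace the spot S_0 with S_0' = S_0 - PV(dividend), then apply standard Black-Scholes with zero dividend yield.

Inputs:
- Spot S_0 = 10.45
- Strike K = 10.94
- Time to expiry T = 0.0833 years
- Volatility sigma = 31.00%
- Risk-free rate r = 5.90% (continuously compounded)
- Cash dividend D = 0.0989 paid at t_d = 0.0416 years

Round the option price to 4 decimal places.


Answer: Price = 0.1699

Derivation:
PV(D) = D * exp(-r * t_d) = 0.0989 * 0.99754861 = 0.09865756
S_0' = S_0 - PV(D) = 10.4500 - 0.09865756 = 10.35134244
d1 = (ln(S_0'/K) + (r + sigma^2/2)*T) / (sigma*sqrt(T)) = -0.51851564
d2 = d1 - sigma*sqrt(T) = -0.60798703
exp(-rT) = 0.99509736
N(d1) = 0.30204928; N(d2) = 0.27159804
C = S_0' * N(d1) - K * exp(-rT) * N(d2) = 10.35134244 * 0.30204928 - 10.9400 * 0.99509736 * 0.27159804 = 0.1699


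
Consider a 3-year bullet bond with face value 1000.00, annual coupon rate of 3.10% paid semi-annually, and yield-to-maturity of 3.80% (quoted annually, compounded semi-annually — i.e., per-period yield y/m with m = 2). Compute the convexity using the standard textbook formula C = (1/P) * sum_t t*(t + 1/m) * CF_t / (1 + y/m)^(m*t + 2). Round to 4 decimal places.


Coupon per period c = face * coupon_rate / m = 15.500000
Periods per year m = 2; per-period yield y/m = 0.019000
Number of cashflows N = 6
Cashflows (t years, CF_t, discount factor 1/(1+y/m)^(m*t), PV):
  t = 0.5000: CF_t = 15.500000, DF = 0.981354, PV = 15.210991
  t = 1.0000: CF_t = 15.500000, DF = 0.963056, PV = 14.927371
  t = 1.5000: CF_t = 15.500000, DF = 0.945099, PV = 14.649039
  t = 2.0000: CF_t = 15.500000, DF = 0.927477, PV = 14.375897
  t = 2.5000: CF_t = 15.500000, DF = 0.910184, PV = 14.107848
  t = 3.0000: CF_t = 1015.500000, DF = 0.893213, PV = 907.057511
Price P = sum_t PV_t = 980.328658
Convexity numerator sum_t t*(t + 1/m) * CF_t / (1+y/m)^(m*t + 2):
  t = 0.5000: term = 7.324520
  t = 1.0000: term = 21.563846
  t = 1.5000: term = 42.323545
  t = 2.0000: term = 69.223985
  t = 2.5000: term = 101.899880
  t = 3.0000: term = 9172.247283
Convexity = (1/P) * sum = 9414.583059 / 980.328658 = 9.603497

Answer: Convexity = 9.6035


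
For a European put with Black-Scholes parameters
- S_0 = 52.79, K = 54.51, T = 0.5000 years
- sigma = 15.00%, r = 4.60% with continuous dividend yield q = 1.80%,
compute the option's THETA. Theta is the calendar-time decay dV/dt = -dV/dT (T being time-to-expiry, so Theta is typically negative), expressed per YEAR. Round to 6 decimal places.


Answer: Theta = -1.271649

Derivation:
d1 = -0.1172608586; d2 = -0.2233268758
phi(d1) = 0.3962089372; exp(-qT) = 0.9910403788; exp(-rT) = 0.9772624838
Theta = -S*exp(-qT)*phi(d1)*sigma/(2*sqrt(T)) + r*K*exp(-rT)*N(-d2) - q*S*exp(-qT)*N(-d1)
N(-d1) = 0.5466733293; N(-d2) = 0.5883594442; sqrt(T) = 0.7071067812
Term 1 = -52.7900 * 0.9910403788 * 0.3962089372 * 0.1500 / (2 * 0.7071067812) = -2.1985864167
Term 2 = 0.0460 * 54.5100 * 0.9772624838 * 0.5883594442 = 1.4417433923
Term 3 = -0.0180 * 52.7900 * 0.9910403788 * 0.5466733293 = -0.5148057668
Theta = -2.1985864167 + (1.4417433923) + (-0.5148057668) = -1.271649


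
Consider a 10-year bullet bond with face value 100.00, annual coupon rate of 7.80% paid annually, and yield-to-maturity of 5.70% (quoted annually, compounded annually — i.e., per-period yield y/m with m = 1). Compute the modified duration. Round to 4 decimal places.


Answer: Modified duration = 7.1009

Derivation:
Coupon per period c = face * coupon_rate / m = 7.800000
Periods per year m = 1; per-period yield y/m = 0.057000
Number of cashflows N = 10
Cashflows (t years, CF_t, discount factor 1/(1+y/m)^(m*t), PV):
  t = 1.0000: CF_t = 7.800000, DF = 0.946074, PV = 7.379376
  t = 2.0000: CF_t = 7.800000, DF = 0.895056, PV = 6.981434
  t = 3.0000: CF_t = 7.800000, DF = 0.846789, PV = 6.604952
  t = 4.0000: CF_t = 7.800000, DF = 0.801125, PV = 6.248772
  t = 5.0000: CF_t = 7.800000, DF = 0.757923, PV = 5.911799
  t = 6.0000: CF_t = 7.800000, DF = 0.717051, PV = 5.592998
  t = 7.0000: CF_t = 7.800000, DF = 0.678383, PV = 5.291389
  t = 8.0000: CF_t = 7.800000, DF = 0.641801, PV = 5.006044
  t = 9.0000: CF_t = 7.800000, DF = 0.607191, PV = 4.736087
  t = 10.0000: CF_t = 107.800000, DF = 0.574447, PV = 61.925410
Price P = sum_t PV_t = 115.678261
First compute Macaulay numerator sum_t t * PV_t:
  t * PV_t at t = 1.0000: 7.379376
  t * PV_t at t = 2.0000: 13.962868
  t * PV_t at t = 3.0000: 19.814855
  t * PV_t at t = 4.0000: 24.995087
  t * PV_t at t = 5.0000: 29.558995
  t * PV_t at t = 6.0000: 33.557989
  t * PV_t at t = 7.0000: 37.039723
  t * PV_t at t = 8.0000: 40.048356
  t * PV_t at t = 9.0000: 42.624787
  t * PV_t at t = 10.0000: 619.254096
Macaulay duration D = 868.236132 / 115.678261 = 7.505612
Modified duration = D / (1 + y/m) = 7.505612 / (1 + 0.057000) = 7.100863


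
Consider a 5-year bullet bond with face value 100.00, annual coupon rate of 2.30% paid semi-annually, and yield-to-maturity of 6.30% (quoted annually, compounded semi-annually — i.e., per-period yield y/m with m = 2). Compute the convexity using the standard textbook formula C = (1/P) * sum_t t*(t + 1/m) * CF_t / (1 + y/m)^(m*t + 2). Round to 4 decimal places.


Answer: Convexity = 23.9450

Derivation:
Coupon per period c = face * coupon_rate / m = 1.150000
Periods per year m = 2; per-period yield y/m = 0.031500
Number of cashflows N = 10
Cashflows (t years, CF_t, discount factor 1/(1+y/m)^(m*t), PV):
  t = 0.5000: CF_t = 1.150000, DF = 0.969462, PV = 1.114881
  t = 1.0000: CF_t = 1.150000, DF = 0.939856, PV = 1.080835
  t = 1.5000: CF_t = 1.150000, DF = 0.911155, PV = 1.047828
  t = 2.0000: CF_t = 1.150000, DF = 0.883330, PV = 1.015830
  t = 2.5000: CF_t = 1.150000, DF = 0.856355, PV = 0.984808
  t = 3.0000: CF_t = 1.150000, DF = 0.830204, PV = 0.954734
  t = 3.5000: CF_t = 1.150000, DF = 0.804851, PV = 0.925578
  t = 4.0000: CF_t = 1.150000, DF = 0.780272, PV = 0.897313
  t = 4.5000: CF_t = 1.150000, DF = 0.756444, PV = 0.869911
  t = 5.0000: CF_t = 101.150000, DF = 0.733344, PV = 74.177734
Price P = sum_t PV_t = 83.069453
Convexity numerator sum_t t*(t + 1/m) * CF_t / (1+y/m)^(m*t + 2):
  t = 0.5000: term = 0.523914
  t = 1.0000: term = 1.523745
  t = 1.5000: term = 2.954425
  t = 2.0000: term = 4.773671
  t = 2.5000: term = 6.941838
  t = 3.0000: term = 9.421787
  t = 3.5000: term = 12.178752
  t = 4.0000: term = 15.180218
  t = 4.5000: term = 18.395805
  t = 5.0000: term = 1917.201646
Convexity = (1/P) * sum = 1989.095801 / 83.069453 = 23.944973


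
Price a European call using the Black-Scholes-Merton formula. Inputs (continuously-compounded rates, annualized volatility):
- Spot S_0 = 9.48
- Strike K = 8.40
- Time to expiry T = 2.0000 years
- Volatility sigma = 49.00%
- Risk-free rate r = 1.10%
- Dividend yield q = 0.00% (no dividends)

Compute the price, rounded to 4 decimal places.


d1 = (ln(S/K) + (r - q + 0.5*sigma^2) * T) / (sigma * sqrt(T)) = 0.55277367
d2 = d1 - sigma * sqrt(T) = -0.14019098
exp(-rT) = 0.97824024; exp(-qT) = 1.00000000
C = S_0 * exp(-qT) * N(d1) - K * exp(-rT) * N(d2)
N(d1) = 0.70979080; N(d2) = 0.44425455
C = 9.4800 * 1.00000000 * 0.70979080 - 8.4000 * 0.97824024 * 0.44425455 = 3.0783

Answer: Price = 3.0783


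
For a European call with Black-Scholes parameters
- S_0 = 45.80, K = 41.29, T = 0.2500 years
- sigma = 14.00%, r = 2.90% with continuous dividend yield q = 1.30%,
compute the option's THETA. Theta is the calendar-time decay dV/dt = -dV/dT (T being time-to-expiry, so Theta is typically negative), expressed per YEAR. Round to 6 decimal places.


Answer: Theta = -1.290558

Derivation:
d1 = 1.5730535889; d2 = 1.5030535889
phi(d1) = 0.1157656569; exp(-qT) = 0.9967552755; exp(-rT) = 0.9927762179
Theta = -S*exp(-qT)*phi(d1)*sigma/(2*sqrt(T)) - r*K*exp(-rT)*N(d2) + q*S*exp(-qT)*N(d1)
N(d1) = 0.9421467949; N(d2) = 0.9335873872; sqrt(T) = 0.5000000000
Term 1 = -45.8000 * 0.9967552755 * 0.1157656569 * 0.1400 / (2 * 0.5000000000) = -0.7398808675
Term 2 = -0.0290 * 41.2900 * 0.9927762179 * 0.9335873872 = -1.1098115021
Term 3 = 0.0130 * 45.8000 * 0.9967552755 * 0.9421467949 = 0.5591340598
Theta = -0.7398808675 + (-1.1098115021) + (0.5591340598) = -1.290558


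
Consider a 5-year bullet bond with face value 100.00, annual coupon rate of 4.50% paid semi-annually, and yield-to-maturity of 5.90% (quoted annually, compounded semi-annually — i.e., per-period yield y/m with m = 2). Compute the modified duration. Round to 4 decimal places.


Answer: Modified duration = 4.3856

Derivation:
Coupon per period c = face * coupon_rate / m = 2.250000
Periods per year m = 2; per-period yield y/m = 0.029500
Number of cashflows N = 10
Cashflows (t years, CF_t, discount factor 1/(1+y/m)^(m*t), PV):
  t = 0.5000: CF_t = 2.250000, DF = 0.971345, PV = 2.185527
  t = 1.0000: CF_t = 2.250000, DF = 0.943512, PV = 2.122901
  t = 1.5000: CF_t = 2.250000, DF = 0.916476, PV = 2.062070
  t = 2.0000: CF_t = 2.250000, DF = 0.890214, PV = 2.002982
  t = 2.5000: CF_t = 2.250000, DF = 0.864706, PV = 1.945587
  t = 3.0000: CF_t = 2.250000, DF = 0.839928, PV = 1.889837
  t = 3.5000: CF_t = 2.250000, DF = 0.815860, PV = 1.835685
  t = 4.0000: CF_t = 2.250000, DF = 0.792482, PV = 1.783084
  t = 4.5000: CF_t = 2.250000, DF = 0.769773, PV = 1.731990
  t = 5.0000: CF_t = 102.250000, DF = 0.747716, PV = 76.453929
Price P = sum_t PV_t = 94.013593
First compute Macaulay numerator sum_t t * PV_t:
  t * PV_t at t = 0.5000: 1.092763
  t * PV_t at t = 1.0000: 2.122901
  t * PV_t at t = 1.5000: 3.093105
  t * PV_t at t = 2.0000: 4.005965
  t * PV_t at t = 2.5000: 4.863969
  t * PV_t at t = 3.0000: 5.669512
  t * PV_t at t = 3.5000: 6.424896
  t * PV_t at t = 4.0000: 7.132334
  t * PV_t at t = 4.5000: 7.793955
  t * PV_t at t = 5.0000: 382.269643
Macaulay duration D = 424.469044 / 94.013593 = 4.514975
Modified duration = D / (1 + y/m) = 4.514975 / (1 + 0.029500) = 4.385600


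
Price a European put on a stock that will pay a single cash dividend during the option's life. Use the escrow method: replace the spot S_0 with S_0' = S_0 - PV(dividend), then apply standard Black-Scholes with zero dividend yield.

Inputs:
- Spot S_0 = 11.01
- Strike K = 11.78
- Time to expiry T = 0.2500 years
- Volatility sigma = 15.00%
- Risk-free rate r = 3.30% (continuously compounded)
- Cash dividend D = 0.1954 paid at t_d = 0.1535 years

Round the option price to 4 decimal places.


PV(D) = D * exp(-r * t_d) = 0.1954 * 0.99494731 = 0.19441270
S_0' = S_0 - PV(D) = 11.0100 - 0.19441270 = 10.81558730
d1 = (ln(S_0'/K) + (r + sigma^2/2)*T) / (sigma*sqrt(T)) = -0.99136422
d2 = d1 - sigma*sqrt(T) = -1.06636422
exp(-rT) = 0.99178394
N(-d1) = 0.83924612; N(-d2) = 0.85687049
P = K * exp(-rT) * N(-d2) - S_0' * N(-d1) = 11.7800 * 0.99178394 * 0.85687049 - 10.81558730 * 0.83924612 = 0.9341

Answer: Price = 0.9341


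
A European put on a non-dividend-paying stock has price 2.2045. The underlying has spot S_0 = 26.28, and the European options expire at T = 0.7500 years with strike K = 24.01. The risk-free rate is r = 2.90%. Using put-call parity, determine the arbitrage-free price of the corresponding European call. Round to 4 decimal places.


Answer: Call price = 4.9911

Derivation:
Put-call parity: C - P = S_0 * exp(-qT) - K * exp(-rT).
S_0 * exp(-qT) = 26.2800 * 1.00000000 = 26.28000000
K * exp(-rT) = 24.0100 * 0.97848483 = 23.49342066
C = P + S*exp(-qT) - K*exp(-rT)
C = 2.2045 + 26.28000000 - 23.49342066 = 4.9911


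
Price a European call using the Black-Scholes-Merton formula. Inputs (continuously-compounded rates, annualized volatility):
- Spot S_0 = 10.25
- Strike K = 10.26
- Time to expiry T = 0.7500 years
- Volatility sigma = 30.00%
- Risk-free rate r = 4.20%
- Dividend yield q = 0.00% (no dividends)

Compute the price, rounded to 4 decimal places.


Answer: Price = 1.2047

Derivation:
d1 = (ln(S/K) + (r - q + 0.5*sigma^2) * T) / (sigma * sqrt(T)) = 0.24739407
d2 = d1 - sigma * sqrt(T) = -0.01241355
exp(-rT) = 0.96899096; exp(-qT) = 1.00000000
C = S_0 * exp(-qT) * N(d1) - K * exp(-rT) * N(d2)
N(d1) = 0.59769837; N(d2) = 0.49504784
C = 10.2500 * 1.00000000 * 0.59769837 - 10.2600 * 0.96899096 * 0.49504784 = 1.2047


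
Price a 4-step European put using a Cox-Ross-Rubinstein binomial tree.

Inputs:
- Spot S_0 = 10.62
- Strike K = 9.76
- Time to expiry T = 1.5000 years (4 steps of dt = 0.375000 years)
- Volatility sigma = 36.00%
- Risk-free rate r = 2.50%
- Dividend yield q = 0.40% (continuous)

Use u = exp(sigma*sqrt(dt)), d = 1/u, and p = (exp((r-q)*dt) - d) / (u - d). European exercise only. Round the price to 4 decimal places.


Answer: Price = V(0,0) = 1.2386

Derivation:
dt = T/N = 0.375000
u = exp(sigma*sqrt(dt)) = 1.246643; d = 1/u = 0.802154
p = (exp((r-q)*dt) - d) / (u - d) = 0.462896
Discount per step: exp(-r*dt) = 0.990669
Stock lattice S(k, i) with i counting down-moves:
  k=0: S(0,0) = 10.6200
  k=1: S(1,0) = 13.2393; S(1,1) = 8.5189
  k=2: S(2,0) = 16.5047; S(2,1) = 10.6200; S(2,2) = 6.8335
  k=3: S(3,0) = 20.5755; S(3,1) = 13.2393; S(3,2) = 8.5189; S(3,3) = 5.4815
  k=4: S(4,0) = 25.6503; S(4,1) = 16.5047; S(4,2) = 10.6200; S(4,3) = 6.8335; S(4,4) = 4.3970
Terminal payoffs V(N, i) = max(K - S_T, 0):
  V(4,0) = 0.000000; V(4,1) = 0.000000; V(4,2) = 0.000000; V(4,3) = 2.926542; V(4,4) = 5.362999
Backward induction: V(k, i) = exp(-r*dt) * [p * V(k+1, i) + (1-p) * V(k+1, i+1)].
  V(3,0) = exp(-r*dt) * [p*0.000000 + (1-p)*0.000000] = 0.000000
  V(3,1) = exp(-r*dt) * [p*0.000000 + (1-p)*0.000000] = 0.000000
  V(3,2) = exp(-r*dt) * [p*0.000000 + (1-p)*2.926542] = 1.557191
  V(3,3) = exp(-r*dt) * [p*2.926542 + (1-p)*5.362999] = 4.195655
  V(2,0) = exp(-r*dt) * [p*0.000000 + (1-p)*0.000000] = 0.000000
  V(2,1) = exp(-r*dt) * [p*0.000000 + (1-p)*1.557191] = 0.828570
  V(2,2) = exp(-r*dt) * [p*1.557191 + (1-p)*4.195655] = 2.946568
  V(1,0) = exp(-r*dt) * [p*0.000000 + (1-p)*0.828570] = 0.440876
  V(1,1) = exp(-r*dt) * [p*0.828570 + (1-p)*2.946568] = 1.947809
  V(0,0) = exp(-r*dt) * [p*0.440876 + (1-p)*1.947809] = 1.238590


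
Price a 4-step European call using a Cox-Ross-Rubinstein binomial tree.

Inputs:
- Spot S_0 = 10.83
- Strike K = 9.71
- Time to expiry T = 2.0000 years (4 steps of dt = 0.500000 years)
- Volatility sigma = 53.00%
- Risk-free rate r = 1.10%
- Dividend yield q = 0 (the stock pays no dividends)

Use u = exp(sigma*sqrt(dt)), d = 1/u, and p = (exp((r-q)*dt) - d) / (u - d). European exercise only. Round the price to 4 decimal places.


Answer: Price = V(0,0) = 3.6636

Derivation:
dt = T/N = 0.500000
u = exp(sigma*sqrt(dt)) = 1.454652; d = 1/u = 0.687450
p = (exp((r-q)*dt) - d) / (u - d) = 0.414578
Discount per step: exp(-r*dt) = 0.994515
Stock lattice S(k, i) with i counting down-moves:
  k=0: S(0,0) = 10.8300
  k=1: S(1,0) = 15.7539; S(1,1) = 7.4451
  k=2: S(2,0) = 22.9164; S(2,1) = 10.8300; S(2,2) = 5.1181
  k=3: S(3,0) = 33.3354; S(3,1) = 15.7539; S(3,2) = 7.4451; S(3,3) = 3.5184
  k=4: S(4,0) = 48.4914; S(4,1) = 22.9164; S(4,2) = 10.8300; S(4,3) = 5.1181; S(4,4) = 2.4188
Terminal payoffs V(N, i) = max(S_T - K, 0):
  V(4,0) = 38.781399; V(4,1) = 13.206410; V(4,2) = 1.120000; V(4,3) = 0.000000; V(4,4) = 0.000000
Backward induction: V(k, i) = exp(-r*dt) * [p * V(k+1, i) + (1-p) * V(k+1, i+1)].
  V(3,0) = exp(-r*dt) * [p*38.781399 + (1-p)*13.206410] = 23.678657
  V(3,1) = exp(-r*dt) * [p*13.206410 + (1-p)*1.120000] = 6.097138
  V(3,2) = exp(-r*dt) * [p*1.120000 + (1-p)*0.000000] = 0.461781
  V(3,3) = exp(-r*dt) * [p*0.000000 + (1-p)*0.000000] = 0.000000
  V(2,0) = exp(-r*dt) * [p*23.678657 + (1-p)*6.097138] = 13.312635
  V(2,1) = exp(-r*dt) * [p*6.097138 + (1-p)*0.461781] = 2.782731
  V(2,2) = exp(-r*dt) * [p*0.461781 + (1-p)*0.000000] = 0.190394
  V(1,0) = exp(-r*dt) * [p*13.312635 + (1-p)*2.782731] = 7.108995
  V(1,1) = exp(-r*dt) * [p*2.782731 + (1-p)*0.190394] = 1.258182
  V(0,0) = exp(-r*dt) * [p*7.108995 + (1-p)*1.258182] = 3.663597


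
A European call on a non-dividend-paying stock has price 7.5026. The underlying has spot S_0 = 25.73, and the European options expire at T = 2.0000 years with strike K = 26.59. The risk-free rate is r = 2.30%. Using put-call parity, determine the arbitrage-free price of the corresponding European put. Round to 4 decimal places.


Put-call parity: C - P = S_0 * exp(-qT) - K * exp(-rT).
S_0 * exp(-qT) = 25.7300 * 1.00000000 = 25.73000000
K * exp(-rT) = 26.5900 * 0.95504196 = 25.39456577
P = C - S*exp(-qT) + K*exp(-rT)
P = 7.5026 - 25.73000000 + 25.39456577 = 7.1672

Answer: Put price = 7.1672


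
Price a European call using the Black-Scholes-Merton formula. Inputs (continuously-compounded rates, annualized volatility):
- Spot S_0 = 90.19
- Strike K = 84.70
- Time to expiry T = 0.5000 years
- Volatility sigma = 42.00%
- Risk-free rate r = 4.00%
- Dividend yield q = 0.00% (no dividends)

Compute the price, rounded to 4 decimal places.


Answer: Price = 14.1988

Derivation:
d1 = (ln(S/K) + (r - q + 0.5*sigma^2) * T) / (sigma * sqrt(T)) = 0.42730447
d2 = d1 - sigma * sqrt(T) = 0.13031963
exp(-rT) = 0.98019867; exp(-qT) = 1.00000000
C = S_0 * exp(-qT) * N(d1) - K * exp(-rT) * N(d2)
N(d1) = 0.66542121; N(d2) = 0.55184322
C = 90.1900 * 1.00000000 * 0.66542121 - 84.7000 * 0.98019867 * 0.55184322 = 14.1988


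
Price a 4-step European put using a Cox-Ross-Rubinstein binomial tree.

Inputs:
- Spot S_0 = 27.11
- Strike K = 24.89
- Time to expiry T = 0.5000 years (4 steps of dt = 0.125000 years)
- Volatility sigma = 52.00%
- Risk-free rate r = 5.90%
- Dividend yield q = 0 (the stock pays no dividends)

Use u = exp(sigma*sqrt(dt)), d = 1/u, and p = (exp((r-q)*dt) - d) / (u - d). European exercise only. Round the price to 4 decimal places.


dt = T/N = 0.125000
u = exp(sigma*sqrt(dt)) = 1.201833; d = 1/u = 0.832062
p = (exp((r-q)*dt) - d) / (u - d) = 0.474186
Discount per step: exp(-r*dt) = 0.992652
Stock lattice S(k, i) with i counting down-moves:
  k=0: S(0,0) = 27.1100
  k=1: S(1,0) = 32.5817; S(1,1) = 22.5572
  k=2: S(2,0) = 39.1577; S(2,1) = 27.1100; S(2,2) = 18.7690
  k=3: S(3,0) = 47.0611; S(3,1) = 32.5817; S(3,2) = 22.5572; S(3,3) = 15.6170
  k=4: S(4,0) = 56.5595; S(4,1) = 39.1577; S(4,2) = 27.1100; S(4,3) = 18.7690; S(4,4) = 12.9943
Terminal payoffs V(N, i) = max(K - S_T, 0):
  V(4,0) = 0.000000; V(4,1) = 0.000000; V(4,2) = 0.000000; V(4,3) = 6.120989; V(4,4) = 11.895689
Backward induction: V(k, i) = exp(-r*dt) * [p * V(k+1, i) + (1-p) * V(k+1, i+1)].
  V(3,0) = exp(-r*dt) * [p*0.000000 + (1-p)*0.000000] = 0.000000
  V(3,1) = exp(-r*dt) * [p*0.000000 + (1-p)*0.000000] = 0.000000
  V(3,2) = exp(-r*dt) * [p*0.000000 + (1-p)*6.120989] = 3.194855
  V(3,3) = exp(-r*dt) * [p*6.120989 + (1-p)*11.895689] = 9.090122
  V(2,0) = exp(-r*dt) * [p*0.000000 + (1-p)*0.000000] = 0.000000
  V(2,1) = exp(-r*dt) * [p*0.000000 + (1-p)*3.194855] = 1.667557
  V(2,2) = exp(-r*dt) * [p*3.194855 + (1-p)*9.090122] = 6.248419
  V(1,0) = exp(-r*dt) * [p*0.000000 + (1-p)*1.667557] = 0.870383
  V(1,1) = exp(-r*dt) * [p*1.667557 + (1-p)*6.248419] = 4.046288
  V(0,0) = exp(-r*dt) * [p*0.870383 + (1-p)*4.046288] = 2.521654

Answer: Price = V(0,0) = 2.5217


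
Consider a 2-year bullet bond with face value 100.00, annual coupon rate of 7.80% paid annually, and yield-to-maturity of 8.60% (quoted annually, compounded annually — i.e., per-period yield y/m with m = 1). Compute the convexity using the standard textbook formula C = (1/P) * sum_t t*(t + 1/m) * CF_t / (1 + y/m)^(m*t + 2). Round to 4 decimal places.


Answer: Convexity = 4.8403

Derivation:
Coupon per period c = face * coupon_rate / m = 7.800000
Periods per year m = 1; per-period yield y/m = 0.086000
Number of cashflows N = 2
Cashflows (t years, CF_t, discount factor 1/(1+y/m)^(m*t), PV):
  t = 1.0000: CF_t = 7.800000, DF = 0.920810, PV = 7.182320
  t = 2.0000: CF_t = 107.800000, DF = 0.847892, PV = 91.402718
Price P = sum_t PV_t = 98.585038
Convexity numerator sum_t t*(t + 1/m) * CF_t / (1+y/m)^(m*t + 2):
  t = 1.0000: term = 12.179659
  t = 2.0000: term = 464.997599
Convexity = (1/P) * sum = 477.177258 / 98.585038 = 4.840260


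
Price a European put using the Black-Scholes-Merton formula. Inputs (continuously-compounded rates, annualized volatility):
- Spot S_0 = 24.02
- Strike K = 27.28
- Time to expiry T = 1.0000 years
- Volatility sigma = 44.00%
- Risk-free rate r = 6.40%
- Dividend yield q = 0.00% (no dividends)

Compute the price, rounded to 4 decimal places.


Answer: Price = 5.1474

Derivation:
d1 = (ln(S/K) + (r - q + 0.5*sigma^2) * T) / (sigma * sqrt(T)) = 0.07621133
d2 = d1 - sigma * sqrt(T) = -0.36378867
exp(-rT) = 0.93800500; exp(-qT) = 1.00000000
P = K * exp(-rT) * N(-d2) - S_0 * exp(-qT) * N(-d1)
N(-d1) = 0.46962549; N(-d2) = 0.64199209
P = 27.2800 * 0.93800500 * 0.64199209 - 24.0200 * 1.00000000 * 0.46962549 = 5.1474


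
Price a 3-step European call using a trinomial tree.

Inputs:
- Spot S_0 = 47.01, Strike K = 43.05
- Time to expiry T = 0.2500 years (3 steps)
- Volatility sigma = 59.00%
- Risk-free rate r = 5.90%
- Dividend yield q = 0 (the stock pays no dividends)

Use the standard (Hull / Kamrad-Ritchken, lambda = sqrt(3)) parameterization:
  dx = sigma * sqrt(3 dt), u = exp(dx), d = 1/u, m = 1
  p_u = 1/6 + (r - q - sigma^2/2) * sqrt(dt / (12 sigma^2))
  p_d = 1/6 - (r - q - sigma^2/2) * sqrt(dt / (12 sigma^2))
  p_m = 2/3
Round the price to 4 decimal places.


Answer: Price = V(0,0) = 7.9010

Derivation:
dt = T/N = 0.083333; dx = sigma*sqrt(3*dt) = 0.295000
u = exp(dx) = 1.343126; d = 1/u = 0.744532
p_u = 0.150417, p_m = 0.666667, p_d = 0.182917
Discount per step: exp(-r*dt) = 0.995095
Stock lattice S(k, j) with j the centered position index:
  k=0: S(0,+0) = 47.0100
  k=1: S(1,-1) = 35.0004; S(1,+0) = 47.0100; S(1,+1) = 63.1404
  k=2: S(2,-2) = 26.0589; S(2,-1) = 35.0004; S(2,+0) = 47.0100; S(2,+1) = 63.1404; S(2,+2) = 84.8055
  k=3: S(3,-3) = 19.4017; S(3,-2) = 26.0589; S(3,-1) = 35.0004; S(3,+0) = 47.0100; S(3,+1) = 63.1404; S(3,+2) = 84.8055; S(3,+3) = 113.9045
Terminal payoffs V(N, j) = max(S_T - K, 0):
  V(3,-3) = 0.000000; V(3,-2) = 0.000000; V(3,-1) = 0.000000; V(3,+0) = 3.960000; V(3,+1) = 20.090370; V(3,+2) = 41.755495; V(3,+3) = 70.854496
Backward induction: V(k, j) = exp(-r*dt) * [p_u * V(k+1, j+1) + p_m * V(k+1, j) + p_d * V(k+1, j-1)]
  V(2,-2) = exp(-r*dt) * [p_u*0.000000 + p_m*0.000000 + p_d*0.000000] = 0.000000
  V(2,-1) = exp(-r*dt) * [p_u*3.960000 + p_m*0.000000 + p_d*0.000000] = 0.592729
  V(2,+0) = exp(-r*dt) * [p_u*20.090370 + p_m*3.960000 + p_d*0.000000] = 5.634157
  V(2,+1) = exp(-r*dt) * [p_u*41.755495 + p_m*20.090370 + p_d*3.960000] = 20.298605
  V(2,+2) = exp(-r*dt) * [p_u*70.854496 + p_m*41.755495 + p_d*20.090370] = 41.962733
  V(1,-1) = exp(-r*dt) * [p_u*5.634157 + p_m*0.592729 + p_d*0.000000] = 1.236529
  V(1,+0) = exp(-r*dt) * [p_u*20.298605 + p_m*5.634157 + p_d*0.592729] = 6.883844
  V(1,+1) = exp(-r*dt) * [p_u*41.962733 + p_m*20.298605 + p_d*5.634157] = 20.772496
  V(0,+0) = exp(-r*dt) * [p_u*20.772496 + p_m*6.883844 + p_d*1.236529] = 7.900999


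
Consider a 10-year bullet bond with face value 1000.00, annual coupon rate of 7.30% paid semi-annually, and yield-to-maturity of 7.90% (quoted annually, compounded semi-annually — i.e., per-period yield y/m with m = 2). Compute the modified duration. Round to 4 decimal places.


Coupon per period c = face * coupon_rate / m = 36.500000
Periods per year m = 2; per-period yield y/m = 0.039500
Number of cashflows N = 20
Cashflows (t years, CF_t, discount factor 1/(1+y/m)^(m*t), PV):
  t = 0.5000: CF_t = 36.500000, DF = 0.962001, PV = 35.113035
  t = 1.0000: CF_t = 36.500000, DF = 0.925446, PV = 33.778774
  t = 1.5000: CF_t = 36.500000, DF = 0.890280, PV = 32.495213
  t = 2.0000: CF_t = 36.500000, DF = 0.856450, PV = 31.260426
  t = 2.5000: CF_t = 36.500000, DF = 0.823906, PV = 30.072560
  t = 3.0000: CF_t = 36.500000, DF = 0.792598, PV = 28.929831
  t = 3.5000: CF_t = 36.500000, DF = 0.762480, PV = 27.830526
  t = 4.0000: CF_t = 36.500000, DF = 0.733507, PV = 26.772992
  t = 4.5000: CF_t = 36.500000, DF = 0.705634, PV = 25.755644
  t = 5.0000: CF_t = 36.500000, DF = 0.678821, PV = 24.776955
  t = 5.5000: CF_t = 36.500000, DF = 0.653026, PV = 23.835454
  t = 6.0000: CF_t = 36.500000, DF = 0.628212, PV = 22.929730
  t = 6.5000: CF_t = 36.500000, DF = 0.604340, PV = 22.058422
  t = 7.0000: CF_t = 36.500000, DF = 0.581376, PV = 21.220223
  t = 7.5000: CF_t = 36.500000, DF = 0.559284, PV = 20.413875
  t = 8.0000: CF_t = 36.500000, DF = 0.538032, PV = 19.638168
  t = 8.5000: CF_t = 36.500000, DF = 0.517587, PV = 18.891936
  t = 9.0000: CF_t = 36.500000, DF = 0.497919, PV = 18.174061
  t = 9.5000: CF_t = 36.500000, DF = 0.478999, PV = 17.483464
  t = 10.0000: CF_t = 1036.500000, DF = 0.460798, PV = 477.616622
Price P = sum_t PV_t = 959.047912
First compute Macaulay numerator sum_t t * PV_t:
  t * PV_t at t = 0.5000: 17.556518
  t * PV_t at t = 1.0000: 33.778774
  t * PV_t at t = 1.5000: 48.742819
  t * PV_t at t = 2.0000: 62.520852
  t * PV_t at t = 2.5000: 75.181399
  t * PV_t at t = 3.0000: 86.789494
  t * PV_t at t = 3.5000: 97.406840
  t * PV_t at t = 4.0000: 107.091970
  t * PV_t at t = 4.5000: 115.900400
  t * PV_t at t = 5.0000: 123.884774
  t * PV_t at t = 5.5000: 131.094999
  t * PV_t at t = 6.0000: 137.578380
  t * PV_t at t = 6.5000: 143.379745
  t * PV_t at t = 7.0000: 148.541564
  t * PV_t at t = 7.5000: 153.104065
  t * PV_t at t = 8.0000: 157.105342
  t * PV_t at t = 8.5000: 160.581458
  t * PV_t at t = 9.0000: 163.566548
  t * PV_t at t = 9.5000: 166.092908
  t * PV_t at t = 10.0000: 4776.166224
Macaulay duration D = 6906.065073 / 959.047912 = 7.200959
Modified duration = D / (1 + y/m) = 7.200959 / (1 + 0.039500) = 6.927330

Answer: Modified duration = 6.9273


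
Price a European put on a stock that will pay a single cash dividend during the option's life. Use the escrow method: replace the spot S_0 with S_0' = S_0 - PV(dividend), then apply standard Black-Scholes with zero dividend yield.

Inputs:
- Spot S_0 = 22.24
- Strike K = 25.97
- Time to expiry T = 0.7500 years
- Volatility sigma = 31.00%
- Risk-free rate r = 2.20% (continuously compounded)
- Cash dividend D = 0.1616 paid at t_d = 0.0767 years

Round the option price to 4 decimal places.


Answer: Price = 4.6390

Derivation:
PV(D) = D * exp(-r * t_d) = 0.1616 * 0.99831402 = 0.16132755
S_0' = S_0 - PV(D) = 22.2400 - 0.16132755 = 22.07867245
d1 = (ln(S_0'/K) + (r + sigma^2/2)*T) / (sigma*sqrt(T)) = -0.40895929
d2 = d1 - sigma*sqrt(T) = -0.67742716
exp(-rT) = 0.98363538
N(-d1) = 0.65871523; N(-d2) = 0.75093251
P = K * exp(-rT) * N(-d2) - S_0' * N(-d1) = 25.9700 * 0.98363538 * 0.75093251 - 22.07867245 * 0.65871523 = 4.6390


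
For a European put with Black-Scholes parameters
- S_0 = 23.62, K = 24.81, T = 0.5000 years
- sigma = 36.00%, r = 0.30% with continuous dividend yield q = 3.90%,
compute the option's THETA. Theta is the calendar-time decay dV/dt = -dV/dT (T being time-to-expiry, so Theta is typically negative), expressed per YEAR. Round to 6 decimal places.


Answer: Theta = -2.782847

Derivation:
d1 = -0.1365226263; d2 = -0.3910810675
phi(d1) = 0.3952417219; exp(-qT) = 0.9806888952; exp(-rT) = 0.9985011244
Theta = -S*exp(-qT)*phi(d1)*sigma/(2*sqrt(T)) + r*K*exp(-rT)*N(-d2) - q*S*exp(-qT)*N(-d1)
N(-d1) = 0.5542959306; N(-d2) = 0.6521313428; sqrt(T) = 0.7071067812
Term 1 = -23.6200 * 0.9806888952 * 0.3952417219 * 0.3600 / (2 * 0.7071067812) = -2.3305661616
Term 2 = 0.0030 * 24.8100 * 0.9985011244 * 0.6521313428 = 0.0484653832
Term 3 = -0.0390 * 23.6200 * 0.9806888952 * 0.5542959306 = -0.5007459531
Theta = -2.3305661616 + (0.0484653832) + (-0.5007459531) = -2.782847


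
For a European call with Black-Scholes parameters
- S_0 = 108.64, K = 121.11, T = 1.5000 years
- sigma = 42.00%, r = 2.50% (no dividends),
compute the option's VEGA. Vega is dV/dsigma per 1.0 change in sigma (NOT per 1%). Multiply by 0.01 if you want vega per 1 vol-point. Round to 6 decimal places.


d1 = 0.1188594296; d2 = -0.3955334164
phi(d1) = 0.3961341687; exp(-qT) = 1.0000000000; exp(-rT) = 0.9631944177
Vega = S * exp(-qT) * phi(d1) * sqrt(T) = 108.6400 * 1.0000000000 * 0.3961341687 * 1.2247448714 = 52.708140

Answer: Vega = 52.708140


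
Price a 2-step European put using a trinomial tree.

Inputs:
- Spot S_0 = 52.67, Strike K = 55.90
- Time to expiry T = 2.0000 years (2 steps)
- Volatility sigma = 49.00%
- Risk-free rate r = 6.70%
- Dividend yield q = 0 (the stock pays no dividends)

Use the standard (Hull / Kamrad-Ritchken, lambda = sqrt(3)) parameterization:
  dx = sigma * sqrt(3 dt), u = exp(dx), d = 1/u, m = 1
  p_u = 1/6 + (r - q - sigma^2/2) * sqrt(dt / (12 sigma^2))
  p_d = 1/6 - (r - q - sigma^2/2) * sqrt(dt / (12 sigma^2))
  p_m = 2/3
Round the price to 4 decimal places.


dt = T/N = 1.000000; dx = sigma*sqrt(3*dt) = 0.848705
u = exp(dx) = 2.336619; d = 1/u = 0.427969
p_u = 0.135413, p_m = 0.666667, p_d = 0.197920
Discount per step: exp(-r*dt) = 0.935195
Stock lattice S(k, j) with j the centered position index:
  k=0: S(0,+0) = 52.6700
  k=1: S(1,-1) = 22.5411; S(1,+0) = 52.6700; S(1,+1) = 123.0697
  k=2: S(2,-2) = 9.6469; S(2,-1) = 22.5411; S(2,+0) = 52.6700; S(2,+1) = 123.0697; S(2,+2) = 287.5670
Terminal payoffs V(N, j) = max(K - S_T, 0):
  V(2,-2) = 46.253104; V(2,-1) = 33.358881; V(2,+0) = 3.230000; V(2,+1) = 0.000000; V(2,+2) = 0.000000
Backward induction: V(k, j) = exp(-r*dt) * [p_u * V(k+1, j+1) + p_m * V(k+1, j) + p_d * V(k+1, j-1)]
  V(1,-1) = exp(-r*dt) * [p_u*3.230000 + p_m*33.358881 + p_d*46.253104] = 29.768255
  V(1,+0) = exp(-r*dt) * [p_u*0.000000 + p_m*3.230000 + p_d*33.358881] = 8.188316
  V(1,+1) = exp(-r*dt) * [p_u*0.000000 + p_m*0.000000 + p_d*3.230000] = 0.597854
  V(0,+0) = exp(-r*dt) * [p_u*0.597854 + p_m*8.188316 + p_d*29.768255] = 10.690752

Answer: Price = V(0,0) = 10.6908


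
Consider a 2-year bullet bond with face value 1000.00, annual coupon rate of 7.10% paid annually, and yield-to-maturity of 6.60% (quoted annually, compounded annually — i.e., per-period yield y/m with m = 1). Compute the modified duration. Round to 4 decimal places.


Coupon per period c = face * coupon_rate / m = 71.000000
Periods per year m = 1; per-period yield y/m = 0.066000
Number of cashflows N = 2
Cashflows (t years, CF_t, discount factor 1/(1+y/m)^(m*t), PV):
  t = 1.0000: CF_t = 71.000000, DF = 0.938086, PV = 66.604128
  t = 2.0000: CF_t = 1071.000000, DF = 0.880006, PV = 942.486334
Price P = sum_t PV_t = 1009.090461
First compute Macaulay numerator sum_t t * PV_t:
  t * PV_t at t = 1.0000: 66.604128
  t * PV_t at t = 2.0000: 1884.972667
Macaulay duration D = 1951.576795 / 1009.090461 = 1.933996
Modified duration = D / (1 + y/m) = 1.933996 / (1 + 0.066000) = 1.814255

Answer: Modified duration = 1.8143


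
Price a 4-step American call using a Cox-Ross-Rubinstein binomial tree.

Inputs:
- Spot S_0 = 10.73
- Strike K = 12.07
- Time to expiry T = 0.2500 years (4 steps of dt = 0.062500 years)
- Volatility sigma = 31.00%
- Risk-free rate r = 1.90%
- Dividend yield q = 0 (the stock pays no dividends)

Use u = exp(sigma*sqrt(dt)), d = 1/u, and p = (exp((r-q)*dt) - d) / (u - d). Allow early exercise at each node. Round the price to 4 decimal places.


dt = T/N = 0.062500
u = exp(sigma*sqrt(dt)) = 1.080582; d = 1/u = 0.925427
p = (exp((r-q)*dt) - d) / (u - d) = 0.488293
Discount per step: exp(-r*dt) = 0.998813
Stock lattice S(k, i) with i counting down-moves:
  k=0: S(0,0) = 10.7300
  k=1: S(1,0) = 11.5946; S(1,1) = 9.9298
  k=2: S(2,0) = 12.5290; S(2,1) = 10.7300; S(2,2) = 9.1893
  k=3: S(3,0) = 13.5386; S(3,1) = 11.5946; S(3,2) = 9.9298; S(3,3) = 8.5041
  k=4: S(4,0) = 14.6296; S(4,1) = 12.5290; S(4,2) = 10.7300; S(4,3) = 9.1893; S(4,4) = 7.8699
Terminal payoffs V(N, i) = max(S_T - K, 0):
  V(4,0) = 2.559551; V(4,1) = 0.458970; V(4,2) = 0.000000; V(4,3) = 0.000000; V(4,4) = 0.000000
Backward induction: V(k, i) = exp(-r*dt) * [p * V(k+1, i) + (1-p) * V(k+1, i+1)]; then take max(V_cont, immediate exercise) for American.
  V(3,0) = exp(-r*dt) * [p*2.559551 + (1-p)*0.458970] = 1.482907; exercise = 1.468582; V(3,0) = max -> 1.482907
  V(3,1) = exp(-r*dt) * [p*0.458970 + (1-p)*0.000000] = 0.223846; exercise = 0.000000; V(3,1) = max -> 0.223846
  V(3,2) = exp(-r*dt) * [p*0.000000 + (1-p)*0.000000] = 0.000000; exercise = 0.000000; V(3,2) = max -> 0.000000
  V(3,3) = exp(-r*dt) * [p*0.000000 + (1-p)*0.000000] = 0.000000; exercise = 0.000000; V(3,3) = max -> 0.000000
  V(2,0) = exp(-r*dt) * [p*1.482907 + (1-p)*0.223846] = 0.837641; exercise = 0.458970; V(2,0) = max -> 0.837641
  V(2,1) = exp(-r*dt) * [p*0.223846 + (1-p)*0.000000] = 0.109173; exercise = 0.000000; V(2,1) = max -> 0.109173
  V(2,2) = exp(-r*dt) * [p*0.000000 + (1-p)*0.000000] = 0.000000; exercise = 0.000000; V(2,2) = max -> 0.000000
  V(1,0) = exp(-r*dt) * [p*0.837641 + (1-p)*0.109173] = 0.464327; exercise = 0.000000; V(1,0) = max -> 0.464327
  V(1,1) = exp(-r*dt) * [p*0.109173 + (1-p)*0.000000] = 0.053245; exercise = 0.000000; V(1,1) = max -> 0.053245
  V(0,0) = exp(-r*dt) * [p*0.464327 + (1-p)*0.053245] = 0.253672; exercise = 0.000000; V(0,0) = max -> 0.253672

Answer: Price = V(0,0) = 0.2537


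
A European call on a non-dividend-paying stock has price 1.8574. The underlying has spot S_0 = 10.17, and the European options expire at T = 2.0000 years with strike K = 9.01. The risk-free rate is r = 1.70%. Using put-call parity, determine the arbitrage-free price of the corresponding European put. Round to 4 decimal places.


Put-call parity: C - P = S_0 * exp(-qT) - K * exp(-rT).
S_0 * exp(-qT) = 10.1700 * 1.00000000 = 10.17000000
K * exp(-rT) = 9.0100 * 0.96657150 = 8.70880926
P = C - S*exp(-qT) + K*exp(-rT)
P = 1.8574 - 10.17000000 + 8.70880926 = 0.3962

Answer: Put price = 0.3962


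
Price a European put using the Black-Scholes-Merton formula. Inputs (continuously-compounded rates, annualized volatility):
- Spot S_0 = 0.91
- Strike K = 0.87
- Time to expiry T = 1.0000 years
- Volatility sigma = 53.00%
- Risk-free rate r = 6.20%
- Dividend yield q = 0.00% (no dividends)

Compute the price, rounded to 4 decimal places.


d1 = (ln(S/K) + (r - q + 0.5*sigma^2) * T) / (sigma * sqrt(T)) = 0.46679507
d2 = d1 - sigma * sqrt(T) = -0.06320493
exp(-rT) = 0.93988289; exp(-qT) = 1.00000000
P = K * exp(-rT) * N(-d2) - S_0 * exp(-qT) * N(-d1)
N(-d1) = 0.32032325; N(-d2) = 0.52519834
P = 0.8700 * 0.93988289 * 0.52519834 - 0.9100 * 1.00000000 * 0.32032325 = 0.1380

Answer: Price = 0.1380


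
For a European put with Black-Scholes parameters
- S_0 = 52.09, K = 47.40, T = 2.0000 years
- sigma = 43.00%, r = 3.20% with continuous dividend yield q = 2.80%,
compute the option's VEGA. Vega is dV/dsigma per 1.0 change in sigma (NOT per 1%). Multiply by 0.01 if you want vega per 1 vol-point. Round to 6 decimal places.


d1 = 0.4723650290; d2 = -0.1357468028
phi(d1) = 0.3568274692; exp(-qT) = 0.9455391359; exp(-rT) = 0.9380049995
Vega = S * exp(-qT) * phi(d1) * sqrt(T) = 52.0900 * 0.9455391359 * 0.3568274692 * 1.4142135624 = 24.854621

Answer: Vega = 24.854621


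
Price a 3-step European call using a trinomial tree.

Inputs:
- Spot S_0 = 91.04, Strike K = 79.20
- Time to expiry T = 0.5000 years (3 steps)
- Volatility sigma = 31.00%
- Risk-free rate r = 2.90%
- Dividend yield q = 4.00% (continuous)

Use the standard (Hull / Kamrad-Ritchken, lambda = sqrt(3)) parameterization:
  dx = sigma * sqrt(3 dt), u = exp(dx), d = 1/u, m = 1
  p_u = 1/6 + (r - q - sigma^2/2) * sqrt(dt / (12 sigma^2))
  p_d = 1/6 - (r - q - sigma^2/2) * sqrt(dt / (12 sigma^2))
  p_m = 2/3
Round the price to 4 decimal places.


dt = T/N = 0.166667; dx = sigma*sqrt(3*dt) = 0.219203
u = exp(dx) = 1.245084; d = 1/u = 0.803159
p_u = 0.144218, p_m = 0.666667, p_d = 0.189115
Discount per step: exp(-r*dt) = 0.995178
Stock lattice S(k, j) with j the centered position index:
  k=0: S(0,+0) = 91.0400
  k=1: S(1,-1) = 73.1196; S(1,+0) = 91.0400; S(1,+1) = 113.3525
  k=2: S(2,-2) = 58.7266; S(2,-1) = 73.1196; S(2,+0) = 91.0400; S(2,+1) = 113.3525; S(2,+2) = 141.1333
  k=3: S(3,-3) = 47.1668; S(3,-2) = 58.7266; S(3,-1) = 73.1196; S(3,+0) = 91.0400; S(3,+1) = 113.3525; S(3,+2) = 141.1333; S(3,+3) = 175.7229
Terminal payoffs V(N, j) = max(S_T - K, 0):
  V(3,-3) = 0.000000; V(3,-2) = 0.000000; V(3,-1) = 0.000000; V(3,+0) = 11.840000; V(3,+1) = 34.152459; V(3,+2) = 61.933348; V(3,+3) = 96.522892
Backward induction: V(k, j) = exp(-r*dt) * [p_u * V(k+1, j+1) + p_m * V(k+1, j) + p_d * V(k+1, j-1)]
  V(2,-2) = exp(-r*dt) * [p_u*0.000000 + p_m*0.000000 + p_d*0.000000] = 0.000000
  V(2,-1) = exp(-r*dt) * [p_u*11.840000 + p_m*0.000000 + p_d*0.000000] = 1.699307
  V(2,+0) = exp(-r*dt) * [p_u*34.152459 + p_m*11.840000 + p_d*0.000000] = 12.756923
  V(2,+1) = exp(-r*dt) * [p_u*61.933348 + p_m*34.152459 + p_d*11.840000] = 33.775687
  V(2,+2) = exp(-r*dt) * [p_u*96.522892 + p_m*61.933348 + p_d*34.152459] = 61.370644
  V(1,-1) = exp(-r*dt) * [p_u*12.756923 + p_m*1.699307 + p_d*0.000000] = 2.958315
  V(1,+0) = exp(-r*dt) * [p_u*33.775687 + p_m*12.756923 + p_d*1.699307] = 13.630997
  V(1,+1) = exp(-r*dt) * [p_u*61.370644 + p_m*33.775687 + p_d*12.756923] = 33.617524
  V(0,+0) = exp(-r*dt) * [p_u*33.617524 + p_m*13.630997 + p_d*2.958315] = 14.425154

Answer: Price = V(0,0) = 14.4252


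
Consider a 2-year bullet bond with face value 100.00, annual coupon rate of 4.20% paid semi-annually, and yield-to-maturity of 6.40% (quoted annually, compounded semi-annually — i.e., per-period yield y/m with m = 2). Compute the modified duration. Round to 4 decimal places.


Coupon per period c = face * coupon_rate / m = 2.100000
Periods per year m = 2; per-period yield y/m = 0.032000
Number of cashflows N = 4
Cashflows (t years, CF_t, discount factor 1/(1+y/m)^(m*t), PV):
  t = 0.5000: CF_t = 2.100000, DF = 0.968992, PV = 2.034884
  t = 1.0000: CF_t = 2.100000, DF = 0.938946, PV = 1.971787
  t = 1.5000: CF_t = 2.100000, DF = 0.909831, PV = 1.910646
  t = 2.0000: CF_t = 102.100000, DF = 0.881620, PV = 90.013356
Price P = sum_t PV_t = 95.930672
First compute Macaulay numerator sum_t t * PV_t:
  t * PV_t at t = 0.5000: 1.017442
  t * PV_t at t = 1.0000: 1.971787
  t * PV_t at t = 1.5000: 2.865969
  t * PV_t at t = 2.0000: 180.026712
Macaulay duration D = 185.881909 / 95.930672 = 1.937669
Modified duration = D / (1 + y/m) = 1.937669 / (1 + 0.032000) = 1.877586

Answer: Modified duration = 1.8776


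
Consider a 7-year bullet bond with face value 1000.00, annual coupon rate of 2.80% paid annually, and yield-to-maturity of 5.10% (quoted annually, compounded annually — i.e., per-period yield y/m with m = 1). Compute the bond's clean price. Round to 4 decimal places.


Coupon per period c = face * coupon_rate / m = 28.000000
Periods per year m = 1; per-period yield y/m = 0.051000
Number of cashflows N = 7
Cashflows (t years, CF_t, discount factor 1/(1+y/m)^(m*t), PV):
  t = 1.0000: CF_t = 28.000000, DF = 0.951475, PV = 26.641294
  t = 2.0000: CF_t = 28.000000, DF = 0.905304, PV = 25.348520
  t = 3.0000: CF_t = 28.000000, DF = 0.861374, PV = 24.118477
  t = 4.0000: CF_t = 28.000000, DF = 0.819576, PV = 22.948123
  t = 5.0000: CF_t = 28.000000, DF = 0.779806, PV = 21.834560
  t = 6.0000: CF_t = 28.000000, DF = 0.741965, PV = 20.775034
  t = 7.0000: CF_t = 1028.000000, DF = 0.705961, PV = 725.728373
Price P = sum_t PV_t = 867.394380

Answer: Price = 867.3944


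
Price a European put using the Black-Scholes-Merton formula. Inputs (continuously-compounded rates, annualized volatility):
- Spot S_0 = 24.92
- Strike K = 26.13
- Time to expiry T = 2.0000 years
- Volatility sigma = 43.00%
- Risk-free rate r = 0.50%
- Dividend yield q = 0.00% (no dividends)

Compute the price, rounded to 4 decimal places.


d1 = (ln(S/K) + (r - q + 0.5*sigma^2) * T) / (sigma * sqrt(T)) = 0.24253206
d2 = d1 - sigma * sqrt(T) = -0.36557977
exp(-rT) = 0.99004983; exp(-qT) = 1.00000000
P = K * exp(-rT) * N(-d2) - S_0 * exp(-qT) * N(-d1)
N(-d1) = 0.40418396; N(-d2) = 0.64266066
P = 26.1300 * 0.99004983 * 0.64266066 - 24.9200 * 1.00000000 * 0.40418396 = 6.5534

Answer: Price = 6.5534
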